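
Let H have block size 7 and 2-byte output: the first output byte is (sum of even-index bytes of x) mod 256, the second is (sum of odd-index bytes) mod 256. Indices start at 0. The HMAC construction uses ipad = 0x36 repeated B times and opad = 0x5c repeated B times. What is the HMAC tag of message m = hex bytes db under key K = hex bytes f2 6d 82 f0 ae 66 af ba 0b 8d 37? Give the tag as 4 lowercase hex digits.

e6d5

Key hex bytes f2 6d 82 f0 ae 66 af ba 0b 8d 37 is 11 bytes > B = 7, so hash it first: H(key) = 13 0a, then zero-pad to 7 bytes: K' = 13 0a 00 00 00 00 00.
K' ⊕ ipad = 25 3c 36 36 36 36 36.  K' ⊕ opad = 4f 56 5c 5c 5c 5c 5c.
Inner input = (K'⊕ipad) ∥ m = 25 3c 36 36 36 36 36 ∥ db.
Inner hash: even-index sum = 199 mod 256 = 199; odd-index sum = 387 mod 256 = 131 → c7 83.
Outer input = (K'⊕opad) ∥ inner = 4f 56 5c 5c 5c 5c 5c ∥ c7 83.
Outer hash (tag): even-index sum = 486 mod 256 = 230; odd-index sum = 469 mod 256 = 213 → e6 d5.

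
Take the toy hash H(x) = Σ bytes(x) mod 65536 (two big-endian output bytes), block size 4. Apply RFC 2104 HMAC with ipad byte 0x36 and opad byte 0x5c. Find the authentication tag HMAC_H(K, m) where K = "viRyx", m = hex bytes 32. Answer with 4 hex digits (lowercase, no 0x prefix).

027a

Key "viRyx" = 76 69 52 79 78 is 5 bytes > B = 4, so hash it first: H(key) = 02 22, then zero-pad to 4 bytes: K' = 02 22 00 00.
K' ⊕ ipad = 34 14 36 36.  K' ⊕ opad = 5e 7e 5c 5c.
Inner input = (K'⊕ipad) ∥ m = 34 14 36 36 ∥ 32.
Inner hash: sum = 52+20+54+54+50 = 230 → 00 e6.
Outer input = (K'⊕opad) ∥ inner = 5e 7e 5c 5c ∥ 00 e6.
Outer hash (tag): sum = 94+126+92+92+0+230 = 634 → 02 7a.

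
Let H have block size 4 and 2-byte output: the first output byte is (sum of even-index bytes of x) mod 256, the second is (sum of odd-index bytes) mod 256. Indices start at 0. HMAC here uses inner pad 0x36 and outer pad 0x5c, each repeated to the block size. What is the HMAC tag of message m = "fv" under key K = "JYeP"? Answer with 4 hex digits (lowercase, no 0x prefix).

Key "JYeP" = 4a 59 65 50 is exactly B = 4 bytes: K' = 4a 59 65 50.
K' ⊕ ipad = 7c 6f 53 66.  K' ⊕ opad = 16 05 39 0c.
Inner input = (K'⊕ipad) ∥ m = 7c 6f 53 66 ∥ 66 76.
Inner hash: even-index sum = 309 mod 256 = 53; odd-index sum = 331 mod 256 = 75 → 35 4b.
Outer input = (K'⊕opad) ∥ inner = 16 05 39 0c ∥ 35 4b.
Outer hash (tag): even-index sum = 132 mod 256 = 132; odd-index sum = 92 mod 256 = 92 → 84 5c.

845c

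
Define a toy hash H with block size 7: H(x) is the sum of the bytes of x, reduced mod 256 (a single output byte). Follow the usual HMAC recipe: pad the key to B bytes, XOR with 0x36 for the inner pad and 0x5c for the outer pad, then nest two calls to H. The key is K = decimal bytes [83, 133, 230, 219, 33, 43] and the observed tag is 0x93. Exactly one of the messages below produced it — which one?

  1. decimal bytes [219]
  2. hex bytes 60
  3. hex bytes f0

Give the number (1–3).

Key decimal bytes [83, 133, 230, 219, 33, 43] = 53 85 e6 db 21 2b is 6 bytes ≤ B = 7; zero-pad to 7 bytes: K' = 53 85 e6 db 21 2b 00.
K' ⊕ ipad = 65 b3 d0 ed 17 1d 36; K' ⊕ opad = 0f d9 ba 87 7d 77 5c.
m1: inner = H(65 b3 d0 ed 17 1d 36 db) = 1a; tag = H(0f d9 ba 87 7d 77 5c 1a) = 93 ← matches
m2: inner = H(65 b3 d0 ed 17 1d 36 60) = 9f; tag = H(0f d9 ba 87 7d 77 5c 9f) = 18
m3: inner = H(65 b3 d0 ed 17 1d 36 f0) = 2f; tag = H(0f d9 ba 87 7d 77 5c 2f) = a8

1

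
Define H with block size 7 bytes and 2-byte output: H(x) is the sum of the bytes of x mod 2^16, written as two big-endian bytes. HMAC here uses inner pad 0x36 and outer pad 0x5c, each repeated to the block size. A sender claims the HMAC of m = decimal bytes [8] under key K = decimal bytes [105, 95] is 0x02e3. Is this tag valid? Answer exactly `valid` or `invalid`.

Key decimal bytes [105, 95] = 69 5f is 2 bytes ≤ B = 7; zero-pad to 7 bytes: K' = 69 5f 00 00 00 00 00.
K' ⊕ ipad = 5f 69 36 36 36 36 36; K' ⊕ opad = 35 03 5c 5c 5c 5c 5c.
Inner hash: sum = 95+105+54+54+54+54+54+8 = 478 → 01 de.
Outer hash (recomputed tag): sum = 53+3+92+92+92+92+92+1+222 = 739 → 02 e3.
Recomputed tag = 02e3; claimed = 02e3 → match.

valid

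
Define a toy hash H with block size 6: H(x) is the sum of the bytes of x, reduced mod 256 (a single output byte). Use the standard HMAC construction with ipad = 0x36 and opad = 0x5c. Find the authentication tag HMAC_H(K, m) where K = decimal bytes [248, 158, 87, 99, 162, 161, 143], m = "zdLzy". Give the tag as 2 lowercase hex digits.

89

Key decimal bytes [248, 158, 87, 99, 162, 161, 143] = f8 9e 57 63 a2 a1 8f is 7 bytes > B = 6, so hash it first: H(key) = 22, then zero-pad to 6 bytes: K' = 22 00 00 00 00 00.
K' ⊕ ipad = 14 36 36 36 36 36.  K' ⊕ opad = 7e 5c 5c 5c 5c 5c.
Inner input = (K'⊕ipad) ∥ m = 14 36 36 36 36 36 ∥ 7a 64 4c 7a 79.
Inner hash: sum = 20+54+54+54+54+54+122+100+76+122+121 = 831; mod 256 = 63 → 3f.
Outer input = (K'⊕opad) ∥ inner = 7e 5c 5c 5c 5c 5c ∥ 3f.
Outer hash (tag): sum = 126+92+92+92+92+92+63 = 649; mod 256 = 137 → 89.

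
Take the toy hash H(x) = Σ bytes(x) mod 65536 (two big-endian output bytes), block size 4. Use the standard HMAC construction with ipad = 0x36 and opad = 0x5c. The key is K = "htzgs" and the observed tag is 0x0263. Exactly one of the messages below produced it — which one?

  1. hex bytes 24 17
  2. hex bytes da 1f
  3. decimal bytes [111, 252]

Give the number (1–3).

Key "htzgs" = 68 74 7a 67 73 is 5 bytes > B = 4, so hash it first: H(key) = 02 30, then zero-pad to 4 bytes: K' = 02 30 00 00.
K' ⊕ ipad = 34 06 36 36; K' ⊕ opad = 5e 6c 5c 5c.
m1: inner = H(34 06 36 36 24 17) = 00 e1; tag = H(5e 6c 5c 5c 00 e1) = 0263 ← matches
m2: inner = H(34 06 36 36 da 1f) = 01 9f; tag = H(5e 6c 5c 5c 01 9f) = 0222
m3: inner = H(34 06 36 36 6f fc) = 02 11; tag = H(5e 6c 5c 5c 02 11) = 0195

1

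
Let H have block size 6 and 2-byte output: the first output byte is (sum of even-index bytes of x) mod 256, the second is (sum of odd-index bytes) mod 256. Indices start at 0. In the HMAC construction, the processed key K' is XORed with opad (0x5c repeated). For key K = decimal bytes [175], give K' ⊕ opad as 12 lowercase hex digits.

Key decimal bytes [175] = af is 1 byte ≤ B = 6; zero-pad to 6 bytes: K' = af 00 00 00 00 00.
XOR each byte with 0x5c: af⊕5c=f3, 00⊕5c=5c, 00⊕5c=5c, 00⊕5c=5c, 00⊕5c=5c, 00⊕5c=5c.

f35c5c5c5c5c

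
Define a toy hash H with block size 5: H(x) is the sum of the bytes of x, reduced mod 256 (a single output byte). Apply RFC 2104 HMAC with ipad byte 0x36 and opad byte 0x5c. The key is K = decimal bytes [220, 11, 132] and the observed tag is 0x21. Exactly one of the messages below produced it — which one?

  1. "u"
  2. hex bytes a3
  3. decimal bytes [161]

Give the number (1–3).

Key decimal bytes [220, 11, 132] = dc 0b 84 is 3 bytes ≤ B = 5; zero-pad to 5 bytes: K' = dc 0b 84 00 00.
K' ⊕ ipad = ea 3d b2 36 36; K' ⊕ opad = 80 57 d8 5c 5c.
m1: inner = H(ea 3d b2 36 36 75) = ba; tag = H(80 57 d8 5c 5c ba) = 21 ← matches
m2: inner = H(ea 3d b2 36 36 a3) = e8; tag = H(80 57 d8 5c 5c e8) = 4f
m3: inner = H(ea 3d b2 36 36 a1) = e6; tag = H(80 57 d8 5c 5c e6) = 4d

1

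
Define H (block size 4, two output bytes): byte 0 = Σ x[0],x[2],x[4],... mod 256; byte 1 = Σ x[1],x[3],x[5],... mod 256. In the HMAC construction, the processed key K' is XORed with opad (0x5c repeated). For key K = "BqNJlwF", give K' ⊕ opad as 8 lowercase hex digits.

Key "BqNJlwF" = 42 71 4e 4a 6c 77 46 is 7 bytes > B = 4, so hash it first: H(key) = 42 32, then zero-pad to 4 bytes: K' = 42 32 00 00.
XOR each byte with 0x5c: 42⊕5c=1e, 32⊕5c=6e, 00⊕5c=5c, 00⊕5c=5c.

1e6e5c5c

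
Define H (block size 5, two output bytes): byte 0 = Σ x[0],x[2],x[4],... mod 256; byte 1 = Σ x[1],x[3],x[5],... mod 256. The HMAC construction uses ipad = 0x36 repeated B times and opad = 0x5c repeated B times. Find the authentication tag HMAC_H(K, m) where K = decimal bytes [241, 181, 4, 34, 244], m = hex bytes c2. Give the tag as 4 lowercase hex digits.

Key decimal bytes [241, 181, 4, 34, 244] = f1 b5 04 22 f4 is exactly B = 5 bytes: K' = f1 b5 04 22 f4.
K' ⊕ ipad = c7 83 32 14 c2.  K' ⊕ opad = ad e9 58 7e a8.
Inner input = (K'⊕ipad) ∥ m = c7 83 32 14 c2 ∥ c2.
Inner hash: even-index sum = 443 mod 256 = 187; odd-index sum = 345 mod 256 = 89 → bb 59.
Outer input = (K'⊕opad) ∥ inner = ad e9 58 7e a8 ∥ bb 59.
Outer hash (tag): even-index sum = 518 mod 256 = 6; odd-index sum = 546 mod 256 = 34 → 06 22.

0622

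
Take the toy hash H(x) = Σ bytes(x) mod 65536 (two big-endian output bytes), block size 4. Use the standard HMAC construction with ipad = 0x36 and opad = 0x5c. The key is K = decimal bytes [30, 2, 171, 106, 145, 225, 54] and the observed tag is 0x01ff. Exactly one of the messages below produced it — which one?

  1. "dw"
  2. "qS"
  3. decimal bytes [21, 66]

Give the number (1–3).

1

Key decimal bytes [30, 2, 171, 106, 145, 225, 54] = 1e 02 ab 6a 91 e1 36 is 7 bytes > B = 4, so hash it first: H(key) = 02 dd, then zero-pad to 4 bytes: K' = 02 dd 00 00.
K' ⊕ ipad = 34 eb 36 36; K' ⊕ opad = 5e 81 5c 5c.
m1: inner = H(34 eb 36 36 64 77) = 02 66; tag = H(5e 81 5c 5c 02 66) = 01ff ← matches
m2: inner = H(34 eb 36 36 71 53) = 02 4f; tag = H(5e 81 5c 5c 02 4f) = 01e8
m3: inner = H(34 eb 36 36 15 42) = 01 e2; tag = H(5e 81 5c 5c 01 e2) = 027a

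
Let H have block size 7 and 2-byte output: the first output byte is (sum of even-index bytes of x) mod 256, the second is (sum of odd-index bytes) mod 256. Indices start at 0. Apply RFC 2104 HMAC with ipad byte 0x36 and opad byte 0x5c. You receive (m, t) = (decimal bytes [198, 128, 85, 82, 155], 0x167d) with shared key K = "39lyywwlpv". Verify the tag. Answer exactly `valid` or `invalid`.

invalid

Key "39lyywwlpv" = 33 39 6c 79 79 77 77 6c 70 76 is 10 bytes > B = 7, so hash it first: H(key) = ff 0b, then zero-pad to 7 bytes: K' = ff 0b 00 00 00 00 00.
K' ⊕ ipad = c9 3d 36 36 36 36 36; K' ⊕ opad = a3 57 5c 5c 5c 5c 5c.
Inner hash: even-index sum = 573 mod 256 = 61; odd-index sum = 607 mod 256 = 95 → 3d 5f.
Outer hash (recomputed tag): even-index sum = 534 mod 256 = 22; odd-index sum = 332 mod 256 = 76 → 16 4c.
Recomputed tag = 164c; claimed = 167d → mismatch.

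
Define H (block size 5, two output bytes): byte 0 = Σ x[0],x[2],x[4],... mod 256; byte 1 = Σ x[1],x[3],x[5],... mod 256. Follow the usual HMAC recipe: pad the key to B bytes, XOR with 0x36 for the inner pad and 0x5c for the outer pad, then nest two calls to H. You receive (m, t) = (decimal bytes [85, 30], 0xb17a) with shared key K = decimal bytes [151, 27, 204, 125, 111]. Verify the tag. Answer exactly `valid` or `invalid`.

invalid

Key decimal bytes [151, 27, 204, 125, 111] = 97 1b cc 7d 6f is exactly B = 5 bytes: K' = 97 1b cc 7d 6f.
K' ⊕ ipad = a1 2d fa 4b 59; K' ⊕ opad = cb 47 90 21 33.
Inner hash: even-index sum = 530 mod 256 = 18; odd-index sum = 205 mod 256 = 205 → 12 cd.
Outer hash (recomputed tag): even-index sum = 603 mod 256 = 91; odd-index sum = 122 mod 256 = 122 → 5b 7a.
Recomputed tag = 5b7a; claimed = b17a → mismatch.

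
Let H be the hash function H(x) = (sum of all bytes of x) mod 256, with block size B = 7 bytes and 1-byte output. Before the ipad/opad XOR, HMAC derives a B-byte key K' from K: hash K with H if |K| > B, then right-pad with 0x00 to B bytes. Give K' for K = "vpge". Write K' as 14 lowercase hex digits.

76706765000000

Key "vpge" = 76 70 67 65 is 4 bytes ≤ B = 7; zero-pad to 7 bytes: K' = 76 70 67 65 00 00 00.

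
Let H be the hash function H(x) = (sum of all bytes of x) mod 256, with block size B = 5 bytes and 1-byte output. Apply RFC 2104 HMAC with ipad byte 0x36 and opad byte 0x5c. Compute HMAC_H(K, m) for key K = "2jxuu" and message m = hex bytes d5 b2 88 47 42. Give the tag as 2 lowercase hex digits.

e6

Key "2jxuu" = 32 6a 78 75 75 is exactly B = 5 bytes: K' = 32 6a 78 75 75.
K' ⊕ ipad = 04 5c 4e 43 43.  K' ⊕ opad = 6e 36 24 29 29.
Inner input = (K'⊕ipad) ∥ m = 04 5c 4e 43 43 ∥ d5 b2 88 47 42.
Inner hash: sum = 4+92+78+67+67+213+178+136+71+66 = 972; mod 256 = 204 → cc.
Outer input = (K'⊕opad) ∥ inner = 6e 36 24 29 29 ∥ cc.
Outer hash (tag): sum = 110+54+36+41+41+204 = 486; mod 256 = 230 → e6.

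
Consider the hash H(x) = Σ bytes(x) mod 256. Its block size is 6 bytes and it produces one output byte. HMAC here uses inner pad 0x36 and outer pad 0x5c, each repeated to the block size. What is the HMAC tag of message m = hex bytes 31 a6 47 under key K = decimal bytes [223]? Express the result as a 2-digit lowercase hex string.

Key decimal bytes [223] = df is 1 byte ≤ B = 6; zero-pad to 6 bytes: K' = df 00 00 00 00 00.
K' ⊕ ipad = e9 36 36 36 36 36.  K' ⊕ opad = 83 5c 5c 5c 5c 5c.
Inner input = (K'⊕ipad) ∥ m = e9 36 36 36 36 36 ∥ 31 a6 47.
Inner hash: sum = 233+54+54+54+54+54+49+166+71 = 789; mod 256 = 21 → 15.
Outer input = (K'⊕opad) ∥ inner = 83 5c 5c 5c 5c 5c ∥ 15.
Outer hash (tag): sum = 131+92+92+92+92+92+21 = 612; mod 256 = 100 → 64.

64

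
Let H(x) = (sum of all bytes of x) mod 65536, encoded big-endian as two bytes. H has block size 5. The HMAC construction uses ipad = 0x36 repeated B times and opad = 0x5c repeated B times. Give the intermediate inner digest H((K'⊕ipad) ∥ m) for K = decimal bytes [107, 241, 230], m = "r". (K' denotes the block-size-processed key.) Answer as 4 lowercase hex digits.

Key decimal bytes [107, 241, 230] = 6b f1 e6 is 3 bytes ≤ B = 5; zero-pad to 5 bytes: K' = 6b f1 e6 00 00.
K' ⊕ ipad = 5d c7 d0 36 36.
Inner input = 5d c7 d0 36 36 ∥ 72.
Inner hash: sum = 93+199+208+54+54+114 = 722 → 02 d2.

02d2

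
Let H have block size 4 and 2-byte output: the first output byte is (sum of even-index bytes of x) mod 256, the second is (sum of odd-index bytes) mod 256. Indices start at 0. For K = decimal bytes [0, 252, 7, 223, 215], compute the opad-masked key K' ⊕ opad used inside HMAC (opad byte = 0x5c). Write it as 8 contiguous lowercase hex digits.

Key decimal bytes [0, 252, 7, 223, 215] = 00 fc 07 df d7 is 5 bytes > B = 4, so hash it first: H(key) = de db, then zero-pad to 4 bytes: K' = de db 00 00.
XOR each byte with 0x5c: de⊕5c=82, db⊕5c=87, 00⊕5c=5c, 00⊕5c=5c.

82875c5c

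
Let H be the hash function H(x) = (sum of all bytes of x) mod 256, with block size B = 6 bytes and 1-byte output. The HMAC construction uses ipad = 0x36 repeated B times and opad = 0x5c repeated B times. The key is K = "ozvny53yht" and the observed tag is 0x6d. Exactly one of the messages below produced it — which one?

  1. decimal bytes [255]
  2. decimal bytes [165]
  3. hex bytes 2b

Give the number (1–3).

1

Key "ozvny53yht" = 6f 7a 76 6e 79 35 33 79 68 74 is 10 bytes > B = 6, so hash it first: H(key) = 03, then zero-pad to 6 bytes: K' = 03 00 00 00 00 00.
K' ⊕ ipad = 35 36 36 36 36 36; K' ⊕ opad = 5f 5c 5c 5c 5c 5c.
m1: inner = H(35 36 36 36 36 36 ff) = 42; tag = H(5f 5c 5c 5c 5c 5c 42) = 6d ← matches
m2: inner = H(35 36 36 36 36 36 a5) = e8; tag = H(5f 5c 5c 5c 5c 5c e8) = 13
m3: inner = H(35 36 36 36 36 36 2b) = 6e; tag = H(5f 5c 5c 5c 5c 5c 6e) = 99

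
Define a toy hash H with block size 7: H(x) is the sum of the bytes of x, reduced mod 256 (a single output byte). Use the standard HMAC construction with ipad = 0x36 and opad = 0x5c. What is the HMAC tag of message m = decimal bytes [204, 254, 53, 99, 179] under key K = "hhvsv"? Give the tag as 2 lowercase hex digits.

Key "hhvsv" = 68 68 76 73 76 is 5 bytes ≤ B = 7; zero-pad to 7 bytes: K' = 68 68 76 73 76 00 00.
K' ⊕ ipad = 5e 5e 40 45 40 36 36.  K' ⊕ opad = 34 34 2a 2f 2a 5c 5c.
Inner input = (K'⊕ipad) ∥ m = 5e 5e 40 45 40 36 36 ∥ cc fe 35 63 b3.
Inner hash: sum = 94+94+64+69+64+54+54+204+254+53+99+179 = 1282; mod 256 = 2 → 02.
Outer input = (K'⊕opad) ∥ inner = 34 34 2a 2f 2a 5c 5c ∥ 02.
Outer hash (tag): sum = 52+52+42+47+42+92+92+2 = 421; mod 256 = 165 → a5.

a5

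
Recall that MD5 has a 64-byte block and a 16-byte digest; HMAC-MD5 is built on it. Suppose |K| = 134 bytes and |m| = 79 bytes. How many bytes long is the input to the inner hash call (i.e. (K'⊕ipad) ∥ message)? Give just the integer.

143

Key is 134 > 64 bytes, so it is hashed to 16 bytes then zero-padded to 64: |K'| = 64.
Inner input = (K'⊕ipad) ∥ m → 64 + 79 = 143 bytes.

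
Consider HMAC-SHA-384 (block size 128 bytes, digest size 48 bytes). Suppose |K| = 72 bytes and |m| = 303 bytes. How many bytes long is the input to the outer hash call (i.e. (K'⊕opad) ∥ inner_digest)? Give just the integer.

Key is 72 ≤ 128 bytes, zero-padded: |K'| = 128.
Outer input = (K'⊕opad) ∥ H(inner) → 128 + 48 = 176 bytes.

176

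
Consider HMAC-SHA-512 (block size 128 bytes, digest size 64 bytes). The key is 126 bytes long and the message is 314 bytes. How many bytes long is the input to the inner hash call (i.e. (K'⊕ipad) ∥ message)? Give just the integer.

442

Key is 126 ≤ 128 bytes, zero-padded: |K'| = 128.
Inner input = (K'⊕ipad) ∥ m → 128 + 314 = 442 bytes.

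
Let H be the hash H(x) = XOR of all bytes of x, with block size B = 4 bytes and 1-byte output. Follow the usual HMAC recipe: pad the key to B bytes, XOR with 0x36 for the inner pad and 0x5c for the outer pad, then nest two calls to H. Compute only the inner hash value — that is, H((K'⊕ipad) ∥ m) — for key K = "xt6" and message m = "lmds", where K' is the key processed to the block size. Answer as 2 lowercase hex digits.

Key "xt6" = 78 74 36 is 3 bytes ≤ B = 4; zero-pad to 4 bytes: K' = 78 74 36 00.
K' ⊕ ipad = 4e 42 00 36.
Inner input = 4e 42 00 36 ∥ 6c 6d 64 73.
Inner hash: XOR 4e⊕42⊕00⊕36⊕6c⊕6d⊕64⊕73 = 2c.

2c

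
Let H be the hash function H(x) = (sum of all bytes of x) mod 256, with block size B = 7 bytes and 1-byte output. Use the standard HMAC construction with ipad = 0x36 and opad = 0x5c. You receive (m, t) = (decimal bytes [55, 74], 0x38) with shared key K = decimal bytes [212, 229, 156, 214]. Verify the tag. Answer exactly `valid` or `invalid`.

invalid

Key decimal bytes [212, 229, 156, 214] = d4 e5 9c d6 is 4 bytes ≤ B = 7; zero-pad to 7 bytes: K' = d4 e5 9c d6 00 00 00.
K' ⊕ ipad = e2 d3 aa e0 36 36 36; K' ⊕ opad = 88 b9 c0 8a 5c 5c 5c.
Inner hash: sum = 226+211+170+224+54+54+54+55+74 = 1122; mod 256 = 98 → 62.
Outer hash (recomputed tag): sum = 136+185+192+138+92+92+92+98 = 1025; mod 256 = 1 → 01.
Recomputed tag = 01; claimed = 38 → mismatch.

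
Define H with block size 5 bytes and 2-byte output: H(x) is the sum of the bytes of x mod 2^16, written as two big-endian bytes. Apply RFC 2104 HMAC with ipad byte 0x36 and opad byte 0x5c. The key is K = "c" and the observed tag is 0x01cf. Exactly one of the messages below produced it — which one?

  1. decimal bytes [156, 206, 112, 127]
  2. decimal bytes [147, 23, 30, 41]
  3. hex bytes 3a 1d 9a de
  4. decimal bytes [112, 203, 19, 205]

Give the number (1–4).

2

Key "c" = 63 is 1 byte ≤ B = 5; zero-pad to 5 bytes: K' = 63 00 00 00 00.
K' ⊕ ipad = 55 36 36 36 36; K' ⊕ opad = 3f 5c 5c 5c 5c.
m1: inner = H(55 36 36 36 36 9c ce 70 7f) = 03 86; tag = H(3f 5c 5c 5c 5c 03 86) = 0238
m2: inner = H(55 36 36 36 36 93 17 1e 29) = 02 1e; tag = H(3f 5c 5c 5c 5c 02 1e) = 01cf ← matches
m3: inner = H(55 36 36 36 36 3a 1d 9a de) = 02 fc; tag = H(3f 5c 5c 5c 5c 02 fc) = 02ad
m4: inner = H(55 36 36 36 36 70 cb 13 cd) = 03 48; tag = H(3f 5c 5c 5c 5c 03 48) = 01fa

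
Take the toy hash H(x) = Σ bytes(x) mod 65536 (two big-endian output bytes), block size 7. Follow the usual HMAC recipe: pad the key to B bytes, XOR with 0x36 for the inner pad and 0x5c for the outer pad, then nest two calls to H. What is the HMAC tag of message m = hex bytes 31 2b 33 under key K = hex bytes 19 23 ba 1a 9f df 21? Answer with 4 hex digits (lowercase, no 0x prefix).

Key hex bytes 19 23 ba 1a 9f df 21 is exactly B = 7 bytes: K' = 19 23 ba 1a 9f df 21.
K' ⊕ ipad = 2f 15 8c 2c a9 e9 17.  K' ⊕ opad = 45 7f e6 46 c3 83 7d.
Inner input = (K'⊕ipad) ∥ m = 2f 15 8c 2c a9 e9 17 ∥ 31 2b 33.
Inner hash: sum = 47+21+140+44+169+233+23+49+43+51 = 820 → 03 34.
Outer input = (K'⊕opad) ∥ inner = 45 7f e6 46 c3 83 7d ∥ 03 34.
Outer hash (tag): sum = 69+127+230+70+195+131+125+3+52 = 1002 → 03 ea.

03ea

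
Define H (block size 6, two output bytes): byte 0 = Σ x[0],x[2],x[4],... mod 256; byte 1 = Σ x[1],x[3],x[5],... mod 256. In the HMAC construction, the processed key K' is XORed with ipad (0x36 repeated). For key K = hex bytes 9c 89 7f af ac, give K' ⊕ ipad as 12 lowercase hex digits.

Key hex bytes 9c 89 7f af ac is 5 bytes ≤ B = 6; zero-pad to 6 bytes: K' = 9c 89 7f af ac 00.
XOR each byte with 0x36: 9c⊕36=aa, 89⊕36=bf, 7f⊕36=49, af⊕36=99, ac⊕36=9a, 00⊕36=36.

aabf49999a36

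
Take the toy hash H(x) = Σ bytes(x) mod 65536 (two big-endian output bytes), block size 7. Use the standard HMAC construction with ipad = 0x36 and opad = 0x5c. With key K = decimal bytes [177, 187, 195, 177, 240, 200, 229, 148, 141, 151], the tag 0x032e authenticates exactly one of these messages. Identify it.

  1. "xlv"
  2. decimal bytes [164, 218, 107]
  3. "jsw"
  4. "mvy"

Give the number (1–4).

Key decimal bytes [177, 187, 195, 177, 240, 200, 229, 148, 141, 151] = b1 bb c3 b1 f0 c8 e5 94 8d 97 is 10 bytes > B = 7, so hash it first: H(key) = 07 35, then zero-pad to 7 bytes: K' = 07 35 00 00 00 00 00.
K' ⊕ ipad = 31 03 36 36 36 36 36; K' ⊕ opad = 5b 69 5c 5c 5c 5c 5c.
m1: inner = H(31 03 36 36 36 36 36 78 6c 76) = 02 9c; tag = H(5b 69 5c 5c 5c 5c 5c 02 9c) = 032e ← matches
m2: inner = H(31 03 36 36 36 36 36 a4 da 6b) = 03 2b; tag = H(5b 69 5c 5c 5c 5c 5c 03 2b) = 02be
m3: inner = H(31 03 36 36 36 36 36 6a 73 77) = 02 96; tag = H(5b 69 5c 5c 5c 5c 5c 02 96) = 0328
m4: inner = H(31 03 36 36 36 36 36 6d 76 79) = 02 9e; tag = H(5b 69 5c 5c 5c 5c 5c 02 9e) = 0330

1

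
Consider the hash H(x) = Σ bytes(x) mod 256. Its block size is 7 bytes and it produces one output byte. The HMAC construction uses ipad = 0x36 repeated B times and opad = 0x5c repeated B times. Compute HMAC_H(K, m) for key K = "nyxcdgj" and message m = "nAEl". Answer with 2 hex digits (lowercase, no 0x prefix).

Key "nyxcdgj" = 6e 79 78 63 64 67 6a is exactly B = 7 bytes: K' = 6e 79 78 63 64 67 6a.
K' ⊕ ipad = 58 4f 4e 55 52 51 5c.  K' ⊕ opad = 32 25 24 3f 38 3b 36.
Inner input = (K'⊕ipad) ∥ m = 58 4f 4e 55 52 51 5c ∥ 6e 41 45 6c.
Inner hash: sum = 88+79+78+85+82+81+92+110+65+69+108 = 937; mod 256 = 169 → a9.
Outer input = (K'⊕opad) ∥ inner = 32 25 24 3f 38 3b 36 ∥ a9.
Outer hash (tag): sum = 50+37+36+63+56+59+54+169 = 524; mod 256 = 12 → 0c.

0c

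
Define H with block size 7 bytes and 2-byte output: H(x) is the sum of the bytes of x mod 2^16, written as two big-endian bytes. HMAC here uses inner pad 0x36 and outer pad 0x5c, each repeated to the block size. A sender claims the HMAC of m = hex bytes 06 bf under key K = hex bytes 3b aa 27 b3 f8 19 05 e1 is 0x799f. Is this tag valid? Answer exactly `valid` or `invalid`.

Key hex bytes 3b aa 27 b3 f8 19 05 e1 is 8 bytes > B = 7, so hash it first: H(key) = 03 b6, then zero-pad to 7 bytes: K' = 03 b6 00 00 00 00 00.
K' ⊕ ipad = 35 80 36 36 36 36 36; K' ⊕ opad = 5f ea 5c 5c 5c 5c 5c.
Inner hash: sum = 53+128+54+54+54+54+54+6+191 = 648 → 02 88.
Outer hash (recomputed tag): sum = 95+234+92+92+92+92+92+2+136 = 927 → 03 9f.
Recomputed tag = 039f; claimed = 799f → mismatch.

invalid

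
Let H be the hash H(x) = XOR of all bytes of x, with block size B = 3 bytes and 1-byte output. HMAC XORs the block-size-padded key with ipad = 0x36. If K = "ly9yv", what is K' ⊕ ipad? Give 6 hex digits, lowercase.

Key "ly9yv" = 6c 79 39 79 76 is 5 bytes > B = 3, so hash it first: H(key) = 23, then zero-pad to 3 bytes: K' = 23 00 00.
XOR each byte with 0x36: 23⊕36=15, 00⊕36=36, 00⊕36=36.

153636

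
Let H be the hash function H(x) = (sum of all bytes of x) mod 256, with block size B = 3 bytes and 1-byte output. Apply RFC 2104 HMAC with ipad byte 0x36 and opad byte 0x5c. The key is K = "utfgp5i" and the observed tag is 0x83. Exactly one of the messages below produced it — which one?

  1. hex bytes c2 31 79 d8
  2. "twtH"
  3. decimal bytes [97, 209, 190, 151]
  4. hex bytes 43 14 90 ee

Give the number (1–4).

Key "utfgp5i" = 75 74 66 67 70 35 69 is 7 bytes > B = 3, so hash it first: H(key) = c4, then zero-pad to 3 bytes: K' = c4 00 00.
K' ⊕ ipad = f2 36 36; K' ⊕ opad = 98 5c 5c.
m1: inner = H(f2 36 36 c2 31 79 d8) = a2; tag = H(98 5c 5c a2) = f2
m2: inner = H(f2 36 36 74 77 74 48) = 05; tag = H(98 5c 5c 05) = 55
m3: inner = H(f2 36 36 61 d1 be 97) = e5; tag = H(98 5c 5c e5) = 35
m4: inner = H(f2 36 36 43 14 90 ee) = 33; tag = H(98 5c 5c 33) = 83 ← matches

4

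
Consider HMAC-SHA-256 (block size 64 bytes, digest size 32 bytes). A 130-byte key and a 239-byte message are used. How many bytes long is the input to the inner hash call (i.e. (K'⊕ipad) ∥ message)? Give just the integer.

303

Key is 130 > 64 bytes, so it is hashed to 32 bytes then zero-padded to 64: |K'| = 64.
Inner input = (K'⊕ipad) ∥ m → 64 + 239 = 303 bytes.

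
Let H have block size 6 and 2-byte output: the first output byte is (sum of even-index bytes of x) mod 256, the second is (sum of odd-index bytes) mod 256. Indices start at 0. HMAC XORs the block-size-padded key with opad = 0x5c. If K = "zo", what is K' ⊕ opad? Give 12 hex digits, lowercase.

26335c5c5c5c

Key "zo" = 7a 6f is 2 bytes ≤ B = 6; zero-pad to 6 bytes: K' = 7a 6f 00 00 00 00.
XOR each byte with 0x5c: 7a⊕5c=26, 6f⊕5c=33, 00⊕5c=5c, 00⊕5c=5c, 00⊕5c=5c, 00⊕5c=5c.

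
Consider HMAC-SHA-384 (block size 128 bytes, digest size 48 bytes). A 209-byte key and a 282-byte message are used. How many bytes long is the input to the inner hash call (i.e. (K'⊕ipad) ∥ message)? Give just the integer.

Key is 209 > 128 bytes, so it is hashed to 48 bytes then zero-padded to 128: |K'| = 128.
Inner input = (K'⊕ipad) ∥ m → 128 + 282 = 410 bytes.

410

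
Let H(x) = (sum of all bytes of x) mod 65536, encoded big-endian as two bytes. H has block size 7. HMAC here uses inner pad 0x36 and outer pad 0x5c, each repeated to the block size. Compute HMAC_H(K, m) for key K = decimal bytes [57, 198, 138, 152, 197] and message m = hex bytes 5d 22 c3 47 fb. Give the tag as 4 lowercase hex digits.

043c

Key decimal bytes [57, 198, 138, 152, 197] = 39 c6 8a 98 c5 is 5 bytes ≤ B = 7; zero-pad to 7 bytes: K' = 39 c6 8a 98 c5 00 00.
K' ⊕ ipad = 0f f0 bc ae f3 36 36.  K' ⊕ opad = 65 9a d6 c4 99 5c 5c.
Inner input = (K'⊕ipad) ∥ m = 0f f0 bc ae f3 36 36 ∥ 5d 22 c3 47 fb.
Inner hash: sum = 15+240+188+174+243+54+54+93+34+195+71+251 = 1612 → 06 4c.
Outer input = (K'⊕opad) ∥ inner = 65 9a d6 c4 99 5c 5c ∥ 06 4c.
Outer hash (tag): sum = 101+154+214+196+153+92+92+6+76 = 1084 → 04 3c.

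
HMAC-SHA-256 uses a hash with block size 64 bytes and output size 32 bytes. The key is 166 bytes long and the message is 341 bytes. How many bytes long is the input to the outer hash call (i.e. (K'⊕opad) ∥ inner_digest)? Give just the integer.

Key is 166 > 64 bytes, so it is hashed to 32 bytes then zero-padded to 64: |K'| = 64.
Outer input = (K'⊕opad) ∥ H(inner) → 64 + 32 = 96 bytes.

96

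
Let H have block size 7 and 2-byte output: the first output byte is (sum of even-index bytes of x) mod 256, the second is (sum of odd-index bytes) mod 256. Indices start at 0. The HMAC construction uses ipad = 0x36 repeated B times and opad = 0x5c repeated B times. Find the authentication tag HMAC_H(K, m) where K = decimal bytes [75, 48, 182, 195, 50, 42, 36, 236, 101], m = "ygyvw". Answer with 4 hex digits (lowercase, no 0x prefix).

0816

Key decimal bytes [75, 48, 182, 195, 50, 42, 36, 236, 101] = 4b 30 b6 c3 32 2a 24 ec 65 is 9 bytes > B = 7, so hash it first: H(key) = bc 09, then zero-pad to 7 bytes: K' = bc 09 00 00 00 00 00.
K' ⊕ ipad = 8a 3f 36 36 36 36 36.  K' ⊕ opad = e0 55 5c 5c 5c 5c 5c.
Inner input = (K'⊕ipad) ∥ m = 8a 3f 36 36 36 36 36 ∥ 79 67 79 76 77.
Inner hash: even-index sum = 521 mod 256 = 9; odd-index sum = 532 mod 256 = 20 → 09 14.
Outer input = (K'⊕opad) ∥ inner = e0 55 5c 5c 5c 5c 5c ∥ 09 14.
Outer hash (tag): even-index sum = 520 mod 256 = 8; odd-index sum = 278 mod 256 = 22 → 08 16.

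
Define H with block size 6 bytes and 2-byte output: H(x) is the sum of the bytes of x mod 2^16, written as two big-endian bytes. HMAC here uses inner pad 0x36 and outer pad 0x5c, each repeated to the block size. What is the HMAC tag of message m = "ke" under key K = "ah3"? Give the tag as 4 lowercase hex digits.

0222

Key "ah3" = 61 68 33 is 3 bytes ≤ B = 6; zero-pad to 6 bytes: K' = 61 68 33 00 00 00.
K' ⊕ ipad = 57 5e 05 36 36 36.  K' ⊕ opad = 3d 34 6f 5c 5c 5c.
Inner input = (K'⊕ipad) ∥ m = 57 5e 05 36 36 36 ∥ 6b 65.
Inner hash: sum = 87+94+5+54+54+54+107+101 = 556 → 02 2c.
Outer input = (K'⊕opad) ∥ inner = 3d 34 6f 5c 5c 5c ∥ 02 2c.
Outer hash (tag): sum = 61+52+111+92+92+92+2+44 = 546 → 02 22.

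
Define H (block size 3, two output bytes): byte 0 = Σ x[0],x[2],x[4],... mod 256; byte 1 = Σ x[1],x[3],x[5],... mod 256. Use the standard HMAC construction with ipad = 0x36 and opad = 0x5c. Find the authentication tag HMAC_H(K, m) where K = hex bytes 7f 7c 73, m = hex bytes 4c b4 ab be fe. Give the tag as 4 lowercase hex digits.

Key hex bytes 7f 7c 73 is exactly B = 3 bytes: K' = 7f 7c 73.
K' ⊕ ipad = 49 4a 45.  K' ⊕ opad = 23 20 2f.
Inner input = (K'⊕ipad) ∥ m = 49 4a 45 ∥ 4c b4 ab be fe.
Inner hash: even-index sum = 512 mod 256 = 0; odd-index sum = 575 mod 256 = 63 → 00 3f.
Outer input = (K'⊕opad) ∥ inner = 23 20 2f ∥ 00 3f.
Outer hash (tag): even-index sum = 145 mod 256 = 145; odd-index sum = 32 mod 256 = 32 → 91 20.

9120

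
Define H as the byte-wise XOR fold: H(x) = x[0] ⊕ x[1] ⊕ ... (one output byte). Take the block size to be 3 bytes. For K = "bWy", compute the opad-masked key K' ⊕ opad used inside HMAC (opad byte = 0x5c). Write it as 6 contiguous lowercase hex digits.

3e0b25

Key "bWy" = 62 57 79 is exactly B = 3 bytes: K' = 62 57 79.
XOR each byte with 0x5c: 62⊕5c=3e, 57⊕5c=0b, 79⊕5c=25.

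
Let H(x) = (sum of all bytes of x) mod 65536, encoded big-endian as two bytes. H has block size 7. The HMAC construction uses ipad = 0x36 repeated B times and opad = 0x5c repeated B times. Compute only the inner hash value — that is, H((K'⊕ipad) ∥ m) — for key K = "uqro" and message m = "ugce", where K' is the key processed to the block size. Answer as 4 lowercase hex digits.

Key "uqro" = 75 71 72 6f is 4 bytes ≤ B = 7; zero-pad to 7 bytes: K' = 75 71 72 6f 00 00 00.
K' ⊕ ipad = 43 47 44 59 36 36 36.
Inner input = 43 47 44 59 36 36 36 ∥ 75 67 63 65.
Inner hash: sum = 67+71+68+89+54+54+54+117+103+99+101 = 877 → 03 6d.

036d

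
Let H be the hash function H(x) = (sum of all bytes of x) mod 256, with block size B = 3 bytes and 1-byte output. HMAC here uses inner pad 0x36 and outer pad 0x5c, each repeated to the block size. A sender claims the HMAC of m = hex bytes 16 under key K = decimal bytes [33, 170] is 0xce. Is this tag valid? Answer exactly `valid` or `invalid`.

valid

Key decimal bytes [33, 170] = 21 aa is 2 bytes ≤ B = 3; zero-pad to 3 bytes: K' = 21 aa 00.
K' ⊕ ipad = 17 9c 36; K' ⊕ opad = 7d f6 5c.
Inner hash: sum = 23+156+54+22 = 255 → ff.
Outer hash (recomputed tag): sum = 125+246+92+255 = 718; mod 256 = 206 → ce.
Recomputed tag = ce; claimed = ce → match.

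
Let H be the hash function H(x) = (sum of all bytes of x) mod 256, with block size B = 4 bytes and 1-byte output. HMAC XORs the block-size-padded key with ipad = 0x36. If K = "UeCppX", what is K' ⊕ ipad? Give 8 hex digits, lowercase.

03363636

Key "UeCppX" = 55 65 43 70 70 58 is 6 bytes > B = 4, so hash it first: H(key) = 35, then zero-pad to 4 bytes: K' = 35 00 00 00.
XOR each byte with 0x36: 35⊕36=03, 00⊕36=36, 00⊕36=36, 00⊕36=36.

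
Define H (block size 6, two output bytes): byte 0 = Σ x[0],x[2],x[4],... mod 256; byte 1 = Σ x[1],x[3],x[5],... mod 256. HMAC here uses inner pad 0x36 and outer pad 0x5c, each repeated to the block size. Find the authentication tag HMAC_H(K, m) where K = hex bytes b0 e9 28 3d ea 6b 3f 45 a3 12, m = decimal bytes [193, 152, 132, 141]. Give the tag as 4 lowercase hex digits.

f3db

Key hex bytes b0 e9 28 3d ea 6b 3f 45 a3 12 is 10 bytes > B = 6, so hash it first: H(key) = a4 e8, then zero-pad to 6 bytes: K' = a4 e8 00 00 00 00.
K' ⊕ ipad = 92 de 36 36 36 36.  K' ⊕ opad = f8 b4 5c 5c 5c 5c.
Inner input = (K'⊕ipad) ∥ m = 92 de 36 36 36 36 ∥ c1 98 84 8d.
Inner hash: even-index sum = 579 mod 256 = 67; odd-index sum = 623 mod 256 = 111 → 43 6f.
Outer input = (K'⊕opad) ∥ inner = f8 b4 5c 5c 5c 5c ∥ 43 6f.
Outer hash (tag): even-index sum = 499 mod 256 = 243; odd-index sum = 475 mod 256 = 219 → f3 db.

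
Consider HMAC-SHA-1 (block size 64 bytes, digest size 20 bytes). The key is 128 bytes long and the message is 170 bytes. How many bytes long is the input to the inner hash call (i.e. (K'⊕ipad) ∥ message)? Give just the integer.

234

Key is 128 > 64 bytes, so it is hashed to 20 bytes then zero-padded to 64: |K'| = 64.
Inner input = (K'⊕ipad) ∥ m → 64 + 170 = 234 bytes.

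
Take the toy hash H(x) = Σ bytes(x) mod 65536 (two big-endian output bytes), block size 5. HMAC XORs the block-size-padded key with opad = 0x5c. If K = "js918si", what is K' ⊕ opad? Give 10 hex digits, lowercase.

Key "js918si" = 6a 73 39 31 38 73 69 is 7 bytes > B = 5, so hash it first: H(key) = 02 5b, then zero-pad to 5 bytes: K' = 02 5b 00 00 00.
XOR each byte with 0x5c: 02⊕5c=5e, 5b⊕5c=07, 00⊕5c=5c, 00⊕5c=5c, 00⊕5c=5c.

5e075c5c5c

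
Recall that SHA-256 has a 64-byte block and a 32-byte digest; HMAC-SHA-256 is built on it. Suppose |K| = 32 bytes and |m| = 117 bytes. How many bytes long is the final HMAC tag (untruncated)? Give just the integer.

The tag is one SHA-256 digest: 32 bytes.

32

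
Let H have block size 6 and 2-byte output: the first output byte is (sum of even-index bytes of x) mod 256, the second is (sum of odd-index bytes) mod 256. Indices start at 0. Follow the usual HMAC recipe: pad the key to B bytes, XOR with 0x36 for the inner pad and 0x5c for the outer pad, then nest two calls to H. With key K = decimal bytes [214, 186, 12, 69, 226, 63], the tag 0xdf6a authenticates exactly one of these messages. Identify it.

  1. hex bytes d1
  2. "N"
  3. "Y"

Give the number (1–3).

Key decimal bytes [214, 186, 12, 69, 226, 63] = d6 ba 0c 45 e2 3f is exactly B = 6 bytes: K' = d6 ba 0c 45 e2 3f.
K' ⊕ ipad = e0 8c 3a 73 d4 09; K' ⊕ opad = 8a e6 50 19 be 63.
m1: inner = H(e0 8c 3a 73 d4 09 d1) = bf 08; tag = H(8a e6 50 19 be 63 bf 08) = 576a
m2: inner = H(e0 8c 3a 73 d4 09 4e) = 3c 08; tag = H(8a e6 50 19 be 63 3c 08) = d46a
m3: inner = H(e0 8c 3a 73 d4 09 59) = 47 08; tag = H(8a e6 50 19 be 63 47 08) = df6a ← matches

3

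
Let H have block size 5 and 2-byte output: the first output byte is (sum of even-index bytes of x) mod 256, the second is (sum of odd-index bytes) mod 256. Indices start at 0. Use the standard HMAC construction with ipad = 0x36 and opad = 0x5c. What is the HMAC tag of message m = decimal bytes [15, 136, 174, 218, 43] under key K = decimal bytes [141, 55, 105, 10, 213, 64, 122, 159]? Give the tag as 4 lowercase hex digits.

Key decimal bytes [141, 55, 105, 10, 213, 64, 122, 159] = 8d 37 69 0a d5 40 7a 9f is 8 bytes > B = 5, so hash it first: H(key) = 45 20, then zero-pad to 5 bytes: K' = 45 20 00 00 00.
K' ⊕ ipad = 73 16 36 36 36.  K' ⊕ opad = 19 7c 5c 5c 5c.
Inner input = (K'⊕ipad) ∥ m = 73 16 36 36 36 ∥ 0f 88 ae da 2b.
Inner hash: even-index sum = 577 mod 256 = 65; odd-index sum = 308 mod 256 = 52 → 41 34.
Outer input = (K'⊕opad) ∥ inner = 19 7c 5c 5c 5c ∥ 41 34.
Outer hash (tag): even-index sum = 261 mod 256 = 5; odd-index sum = 281 mod 256 = 25 → 05 19.

0519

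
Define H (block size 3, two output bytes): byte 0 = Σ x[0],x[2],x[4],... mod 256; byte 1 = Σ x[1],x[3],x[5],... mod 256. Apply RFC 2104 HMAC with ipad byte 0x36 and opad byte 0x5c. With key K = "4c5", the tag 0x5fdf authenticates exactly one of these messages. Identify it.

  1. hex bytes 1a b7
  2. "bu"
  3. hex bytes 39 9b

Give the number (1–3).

Key "4c5" = 34 63 35 is exactly B = 3 bytes: K' = 34 63 35.
K' ⊕ ipad = 02 55 03; K' ⊕ opad = 68 3f 69.
m1: inner = H(02 55 03 1a b7) = bc 6f; tag = H(68 3f 69 bc 6f) = 40fb
m2: inner = H(02 55 03 62 75) = 7a b7; tag = H(68 3f 69 7a b7) = 88b9
m3: inner = H(02 55 03 39 9b) = a0 8e; tag = H(68 3f 69 a0 8e) = 5fdf ← matches

3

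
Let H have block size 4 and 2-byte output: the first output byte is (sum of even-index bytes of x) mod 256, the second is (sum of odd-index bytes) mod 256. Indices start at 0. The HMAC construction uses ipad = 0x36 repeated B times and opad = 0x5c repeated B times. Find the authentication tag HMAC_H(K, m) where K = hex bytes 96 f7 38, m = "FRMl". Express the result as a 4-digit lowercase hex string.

6fbc

Key hex bytes 96 f7 38 is 3 bytes ≤ B = 4; zero-pad to 4 bytes: K' = 96 f7 38 00.
K' ⊕ ipad = a0 c1 0e 36.  K' ⊕ opad = ca ab 64 5c.
Inner input = (K'⊕ipad) ∥ m = a0 c1 0e 36 ∥ 46 52 4d 6c.
Inner hash: even-index sum = 321 mod 256 = 65; odd-index sum = 437 mod 256 = 181 → 41 b5.
Outer input = (K'⊕opad) ∥ inner = ca ab 64 5c ∥ 41 b5.
Outer hash (tag): even-index sum = 367 mod 256 = 111; odd-index sum = 444 mod 256 = 188 → 6f bc.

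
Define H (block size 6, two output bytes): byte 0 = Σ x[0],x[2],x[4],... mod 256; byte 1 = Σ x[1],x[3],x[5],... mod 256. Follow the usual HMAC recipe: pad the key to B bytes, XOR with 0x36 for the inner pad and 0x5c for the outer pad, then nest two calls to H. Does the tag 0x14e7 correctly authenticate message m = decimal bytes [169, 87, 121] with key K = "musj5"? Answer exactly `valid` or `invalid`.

Key "musj5" = 6d 75 73 6a 35 is 5 bytes ≤ B = 6; zero-pad to 6 bytes: K' = 6d 75 73 6a 35 00.
K' ⊕ ipad = 5b 43 45 5c 03 36; K' ⊕ opad = 31 29 2f 36 69 5c.
Inner hash: even-index sum = 453 mod 256 = 197; odd-index sum = 300 mod 256 = 44 → c5 2c.
Outer hash (recomputed tag): even-index sum = 398 mod 256 = 142; odd-index sum = 231 mod 256 = 231 → 8e e7.
Recomputed tag = 8ee7; claimed = 14e7 → mismatch.

invalid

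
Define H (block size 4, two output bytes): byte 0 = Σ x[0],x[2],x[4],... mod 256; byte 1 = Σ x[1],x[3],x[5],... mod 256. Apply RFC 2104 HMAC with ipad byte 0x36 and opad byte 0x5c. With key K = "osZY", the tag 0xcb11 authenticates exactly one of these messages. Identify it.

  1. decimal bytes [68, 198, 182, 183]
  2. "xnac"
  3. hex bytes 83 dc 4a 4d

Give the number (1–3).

3

Key "osZY" = 6f 73 5a 59 is exactly B = 4 bytes: K' = 6f 73 5a 59.
K' ⊕ ipad = 59 45 6c 6f; K' ⊕ opad = 33 2f 06 05.
m1: inner = H(59 45 6c 6f 44 c6 b6 b7) = bf 31; tag = H(33 2f 06 05 bf 31) = f865
m2: inner = H(59 45 6c 6f 78 6e 61 63) = 9e 85; tag = H(33 2f 06 05 9e 85) = d7b9
m3: inner = H(59 45 6c 6f 83 dc 4a 4d) = 92 dd; tag = H(33 2f 06 05 92 dd) = cb11 ← matches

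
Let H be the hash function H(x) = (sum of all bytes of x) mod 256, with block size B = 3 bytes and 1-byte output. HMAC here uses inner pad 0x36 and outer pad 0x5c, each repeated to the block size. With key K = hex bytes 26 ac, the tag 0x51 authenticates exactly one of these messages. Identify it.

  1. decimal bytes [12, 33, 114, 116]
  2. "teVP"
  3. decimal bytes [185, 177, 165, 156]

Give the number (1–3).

Key hex bytes 26 ac is 2 bytes ≤ B = 3; zero-pad to 3 bytes: K' = 26 ac 00.
K' ⊕ ipad = 10 9a 36; K' ⊕ opad = 7a f0 5c.
m1: inner = H(10 9a 36 0c 21 72 74) = f3; tag = H(7a f0 5c f3) = b9
m2: inner = H(10 9a 36 74 65 56 50) = 5f; tag = H(7a f0 5c 5f) = 25
m3: inner = H(10 9a 36 b9 b1 a5 9c) = 8b; tag = H(7a f0 5c 8b) = 51 ← matches

3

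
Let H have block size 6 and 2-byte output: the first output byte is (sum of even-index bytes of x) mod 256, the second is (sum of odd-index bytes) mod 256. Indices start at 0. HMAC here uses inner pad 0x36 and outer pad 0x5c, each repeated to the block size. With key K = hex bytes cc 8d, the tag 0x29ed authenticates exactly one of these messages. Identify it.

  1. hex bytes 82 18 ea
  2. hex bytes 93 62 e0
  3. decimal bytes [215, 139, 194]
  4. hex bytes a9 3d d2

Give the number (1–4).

4

Key hex bytes cc 8d is 2 bytes ≤ B = 6; zero-pad to 6 bytes: K' = cc 8d 00 00 00 00.
K' ⊕ ipad = fa bb 36 36 36 36; K' ⊕ opad = 90 d1 5c 5c 5c 5c.
m1: inner = H(fa bb 36 36 36 36 82 18 ea) = d2 3f; tag = H(90 d1 5c 5c 5c 5c d2 3f) = 1ac8
m2: inner = H(fa bb 36 36 36 36 93 62 e0) = d9 89; tag = H(90 d1 5c 5c 5c 5c d9 89) = 2112
m3: inner = H(fa bb 36 36 36 36 d7 8b c2) = ff b2; tag = H(90 d1 5c 5c 5c 5c ff b2) = 473b
m4: inner = H(fa bb 36 36 36 36 a9 3d d2) = e1 64; tag = H(90 d1 5c 5c 5c 5c e1 64) = 29ed ← matches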